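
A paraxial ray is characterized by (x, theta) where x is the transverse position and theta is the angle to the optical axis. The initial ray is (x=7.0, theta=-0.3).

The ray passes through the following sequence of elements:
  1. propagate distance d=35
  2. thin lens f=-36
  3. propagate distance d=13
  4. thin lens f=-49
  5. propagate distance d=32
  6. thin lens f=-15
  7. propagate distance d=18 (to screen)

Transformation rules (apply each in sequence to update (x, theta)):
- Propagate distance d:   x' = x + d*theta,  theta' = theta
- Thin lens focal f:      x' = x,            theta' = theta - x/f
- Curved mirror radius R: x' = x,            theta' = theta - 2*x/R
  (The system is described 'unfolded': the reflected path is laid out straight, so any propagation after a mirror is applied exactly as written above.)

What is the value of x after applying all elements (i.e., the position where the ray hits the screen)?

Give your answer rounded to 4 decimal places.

Answer: -69.8054

Derivation:
Initial: x=7.0000 theta=-0.3000
After 1 (propagate distance d=35): x=-3.5000 theta=-0.3000
After 2 (thin lens f=-36): x=-3.5000 theta=-143/360 (≈-0.3972)
After 3 (propagate distance d=13): x=-3119/360 (≈-8.6639) theta=-143/360 (≈-0.3972)
After 4 (thin lens f=-49): x=-3119/360 (≈-8.6639) theta=-5063/8820 (≈-0.5740)
After 5 (propagate distance d=32): x=-476863/17640 (≈-27.0330) theta=-5063/8820 (≈-0.5740)
After 6 (thin lens f=-15): x=-476863/17640 (≈-27.0330) theta=-628753/264600 (≈-2.3762)
After 7 (propagate distance d=18 (to screen)): x=-6156833/88200 (≈-69.8054) theta=-628753/264600 (≈-2.3762)
Rounded to 4 decimal places: x = -69.8054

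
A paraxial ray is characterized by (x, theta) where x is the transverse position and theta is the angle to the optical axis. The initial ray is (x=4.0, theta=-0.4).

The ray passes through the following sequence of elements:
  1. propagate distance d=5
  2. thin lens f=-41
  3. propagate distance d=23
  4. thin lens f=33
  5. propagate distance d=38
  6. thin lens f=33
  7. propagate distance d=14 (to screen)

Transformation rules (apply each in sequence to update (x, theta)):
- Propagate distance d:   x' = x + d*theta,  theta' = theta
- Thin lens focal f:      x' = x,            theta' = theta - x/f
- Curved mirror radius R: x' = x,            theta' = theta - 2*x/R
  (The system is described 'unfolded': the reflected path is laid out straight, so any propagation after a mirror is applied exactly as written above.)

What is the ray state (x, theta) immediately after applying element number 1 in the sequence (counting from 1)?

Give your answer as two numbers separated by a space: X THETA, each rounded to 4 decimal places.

Answer: 2.0000 -0.4000

Derivation:
Initial: x=4.0000 theta=-0.4000
After 1 (propagate distance d=5): x=2.0000 theta=-0.4000
Rounded to 4 decimal places: x = 2.0000, theta = -0.4000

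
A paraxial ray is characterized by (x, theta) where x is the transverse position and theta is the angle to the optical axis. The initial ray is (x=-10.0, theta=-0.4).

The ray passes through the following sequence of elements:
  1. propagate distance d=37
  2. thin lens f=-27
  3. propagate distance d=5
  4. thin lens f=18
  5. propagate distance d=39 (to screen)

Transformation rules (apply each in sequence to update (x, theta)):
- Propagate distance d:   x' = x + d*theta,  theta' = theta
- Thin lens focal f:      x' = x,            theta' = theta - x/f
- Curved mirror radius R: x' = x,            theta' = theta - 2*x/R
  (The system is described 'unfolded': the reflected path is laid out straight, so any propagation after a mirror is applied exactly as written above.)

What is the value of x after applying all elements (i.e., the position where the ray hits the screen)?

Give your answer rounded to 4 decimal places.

Answer: -14.7975

Derivation:
Initial: x=-10.0000 theta=-0.4000
After 1 (propagate distance d=37): x=-24.8000 theta=-0.4000
After 2 (thin lens f=-27): x=-24.8000 theta=-178/135 (≈-1.3185)
After 3 (propagate distance d=5): x=-4238/135 (≈-31.3926) theta=-178/135 (≈-1.3185)
After 4 (thin lens f=18): x=-4238/135 (≈-31.3926) theta=517/1215 (≈0.4255)
After 5 (propagate distance d=39 (to screen)): x=-5993/405 (≈-14.7975) theta=517/1215 (≈0.4255)
Rounded to 4 decimal places: x = -14.7975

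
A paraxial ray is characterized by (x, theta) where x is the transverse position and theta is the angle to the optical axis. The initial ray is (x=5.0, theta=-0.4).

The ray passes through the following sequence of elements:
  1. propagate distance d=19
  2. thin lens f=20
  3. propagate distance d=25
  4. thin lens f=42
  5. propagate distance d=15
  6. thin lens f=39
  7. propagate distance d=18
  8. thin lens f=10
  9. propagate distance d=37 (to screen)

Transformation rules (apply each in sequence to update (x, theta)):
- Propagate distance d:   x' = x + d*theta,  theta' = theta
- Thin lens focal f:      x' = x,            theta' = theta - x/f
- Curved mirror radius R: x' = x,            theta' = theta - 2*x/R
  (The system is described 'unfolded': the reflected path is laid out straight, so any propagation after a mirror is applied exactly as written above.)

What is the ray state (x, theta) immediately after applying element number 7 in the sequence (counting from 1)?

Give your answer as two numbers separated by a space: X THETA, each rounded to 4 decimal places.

Answer: -6.2702 0.2106

Derivation:
Initial: x=5.0000 theta=-0.4000
After 1 (propagate distance d=19): x=-2.6000 theta=-0.4000
After 2 (thin lens f=20): x=-2.6000 theta=-0.2700
After 3 (propagate distance d=25): x=-9.3500 theta=-0.2700
After 4 (thin lens f=42): x=-9.3500 theta=-199/4200 (≈-0.0474)
After 5 (propagate distance d=15): x=-2817/280 (≈-10.0607) theta=-199/4200 (≈-0.0474)
After 6 (thin lens f=39): x=-2817/280 (≈-10.0607) theta=5749/27300 (≈0.2106)
After 7 (propagate distance d=18): x=-114117/18200 (≈-6.2702) theta=5749/27300 (≈0.2106)
Rounded to 4 decimal places: x = -6.2702, theta = 0.2106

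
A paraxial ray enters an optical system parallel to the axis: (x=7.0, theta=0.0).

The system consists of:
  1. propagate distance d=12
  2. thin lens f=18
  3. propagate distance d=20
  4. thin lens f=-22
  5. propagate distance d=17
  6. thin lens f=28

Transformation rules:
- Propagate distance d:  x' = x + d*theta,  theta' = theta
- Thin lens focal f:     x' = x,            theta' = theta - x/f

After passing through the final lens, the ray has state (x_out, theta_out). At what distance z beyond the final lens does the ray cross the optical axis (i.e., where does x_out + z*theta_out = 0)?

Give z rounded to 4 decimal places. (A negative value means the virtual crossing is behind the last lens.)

Answer: -57.5273

Derivation:
Initial: x=7.0000 theta=0.0000
After 1 (propagate distance d=12): x=7.0000 theta=0.0000
After 2 (thin lens f=18): x=7.0000 theta=-7/18 (≈-0.3889)
After 3 (propagate distance d=20): x=-7/9 (≈-0.7778) theta=-7/18 (≈-0.3889)
After 4 (thin lens f=-22): x=-7/9 (≈-0.7778) theta=-14/33 (≈-0.4242)
After 5 (propagate distance d=17): x=-791/99 (≈-7.9899) theta=-14/33 (≈-0.4242)
After 6 (thin lens f=28): x=-791/99 (≈-7.9899) theta=-5/36 (≈-0.1389)
z_focus = -x_out/theta_out = -(-791/99)/(-5/36) = -3164/55 ≈ -57.5273
Rounded to 4 decimal places: z = -57.5273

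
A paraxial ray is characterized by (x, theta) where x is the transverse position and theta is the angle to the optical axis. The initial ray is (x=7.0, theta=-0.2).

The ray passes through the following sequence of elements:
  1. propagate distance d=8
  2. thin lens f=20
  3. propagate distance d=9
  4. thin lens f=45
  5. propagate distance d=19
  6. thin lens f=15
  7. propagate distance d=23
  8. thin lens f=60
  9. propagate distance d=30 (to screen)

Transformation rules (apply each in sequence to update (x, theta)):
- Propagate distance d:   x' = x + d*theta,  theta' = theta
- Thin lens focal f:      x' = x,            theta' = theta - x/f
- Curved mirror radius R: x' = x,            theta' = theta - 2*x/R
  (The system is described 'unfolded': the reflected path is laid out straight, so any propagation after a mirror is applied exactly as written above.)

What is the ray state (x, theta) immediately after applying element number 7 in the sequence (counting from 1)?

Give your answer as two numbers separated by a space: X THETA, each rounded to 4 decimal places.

Initial: x=7.0000 theta=-0.2000
After 1 (propagate distance d=8): x=5.4000 theta=-0.2000
After 2 (thin lens f=20): x=5.4000 theta=-0.4700
After 3 (propagate distance d=9): x=1.1700 theta=-0.4700
After 4 (thin lens f=45): x=1.1700 theta=-0.4960
After 5 (propagate distance d=19): x=-8.2540 theta=-0.4960
After 6 (thin lens f=15): x=-8.2540 theta=407/7500 (≈0.0543)
After 7 (propagate distance d=23): x=-13136/1875 (≈-7.0059) theta=407/7500 (≈0.0543)
Rounded to 4 decimal places: x = -7.0059, theta = 0.0543

Answer: -7.0059 0.0543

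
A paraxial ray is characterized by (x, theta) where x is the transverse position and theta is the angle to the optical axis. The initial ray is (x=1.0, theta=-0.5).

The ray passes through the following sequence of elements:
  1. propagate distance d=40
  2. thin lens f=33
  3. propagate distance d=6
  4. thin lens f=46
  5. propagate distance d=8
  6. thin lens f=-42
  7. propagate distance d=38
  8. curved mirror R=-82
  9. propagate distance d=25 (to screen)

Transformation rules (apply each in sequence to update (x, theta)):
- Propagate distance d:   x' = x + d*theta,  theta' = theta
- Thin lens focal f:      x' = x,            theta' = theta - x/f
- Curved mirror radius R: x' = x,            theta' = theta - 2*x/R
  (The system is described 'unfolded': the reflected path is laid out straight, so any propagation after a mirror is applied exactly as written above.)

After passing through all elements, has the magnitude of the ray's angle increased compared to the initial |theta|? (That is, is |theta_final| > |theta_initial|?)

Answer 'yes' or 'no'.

Initial: x=1.0000 theta=-0.5000
After 1 (propagate distance d=40): x=-19.0000 theta=-0.5000
After 2 (thin lens f=33): x=-19.0000 theta=5/66 (≈0.0758)
After 3 (propagate distance d=6): x=-204/11 (≈-18.5455) theta=5/66 (≈0.0758)
After 4 (thin lens f=46): x=-204/11 (≈-18.5455) theta=727/1518 (≈0.4789)
After 5 (propagate distance d=8): x=-11168/759 (≈-14.7141) theta=727/1518 (≈0.4789)
After 6 (thin lens f=-42): x=-11168/759 (≈-14.7141) theta=4099/31878 (≈0.1286)
After 7 (propagate distance d=38): x=-156647/15939 (≈-9.8279) theta=4099/31878 (≈0.1286)
After 8 (curved mirror R=-82): x=-156647/15939 (≈-9.8279) theta=-145235/1306998 (≈-0.1111)
After 9 (propagate distance d=25 (to screen)): x=-16475929/1306998 (≈-12.6059) theta=-145235/1306998 (≈-0.1111)
|theta_initial|=0.5000 |theta_final|=145235/1306998 (≈0.1111) -> not increased

Answer: no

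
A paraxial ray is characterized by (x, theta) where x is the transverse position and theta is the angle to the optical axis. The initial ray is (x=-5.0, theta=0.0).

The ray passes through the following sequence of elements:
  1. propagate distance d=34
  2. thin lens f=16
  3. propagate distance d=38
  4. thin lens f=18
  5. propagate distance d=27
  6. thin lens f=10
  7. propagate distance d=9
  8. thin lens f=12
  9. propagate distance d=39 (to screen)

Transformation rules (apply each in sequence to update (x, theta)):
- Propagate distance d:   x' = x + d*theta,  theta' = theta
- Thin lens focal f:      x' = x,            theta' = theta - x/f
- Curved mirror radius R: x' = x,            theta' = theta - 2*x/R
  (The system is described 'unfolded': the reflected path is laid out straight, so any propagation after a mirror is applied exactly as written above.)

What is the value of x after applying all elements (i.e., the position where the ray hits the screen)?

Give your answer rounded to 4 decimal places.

Answer: -21.9271

Derivation:
Initial: x=-5.0000 theta=0.0000
After 1 (propagate distance d=34): x=-5.0000 theta=0.0000
After 2 (thin lens f=16): x=-5.0000 theta=0.3125
After 3 (propagate distance d=38): x=6.8750 theta=0.3125
After 4 (thin lens f=18): x=6.8750 theta=-5/72 (≈-0.0694)
After 5 (propagate distance d=27): x=5.0000 theta=-5/72 (≈-0.0694)
After 6 (thin lens f=10): x=5.0000 theta=-41/72 (≈-0.5694)
After 7 (propagate distance d=9): x=-0.1250 theta=-41/72 (≈-0.5694)
After 8 (thin lens f=12): x=-0.1250 theta=-161/288 (≈-0.5590)
After 9 (propagate distance d=39 (to screen)): x=-2105/96 (≈-21.9271) theta=-161/288 (≈-0.5590)
Rounded to 4 decimal places: x = -21.9271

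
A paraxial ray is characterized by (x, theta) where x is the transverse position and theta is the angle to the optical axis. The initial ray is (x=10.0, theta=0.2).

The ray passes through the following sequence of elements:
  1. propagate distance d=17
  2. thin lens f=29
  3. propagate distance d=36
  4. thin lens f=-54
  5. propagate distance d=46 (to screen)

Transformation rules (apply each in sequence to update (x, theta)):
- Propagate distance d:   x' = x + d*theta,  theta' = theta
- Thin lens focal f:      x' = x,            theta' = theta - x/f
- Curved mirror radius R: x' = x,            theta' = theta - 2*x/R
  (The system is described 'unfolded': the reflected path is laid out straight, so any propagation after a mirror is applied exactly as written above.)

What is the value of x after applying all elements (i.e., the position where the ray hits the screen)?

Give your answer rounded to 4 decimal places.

Answer: -4.7116

Derivation:
Initial: x=10.0000 theta=0.2000
After 1 (propagate distance d=17): x=13.4000 theta=0.2000
After 2 (thin lens f=29): x=13.4000 theta=-38/145 (≈-0.2621)
After 3 (propagate distance d=36): x=115/29 (≈3.9655) theta=-38/145 (≈-0.2621)
After 4 (thin lens f=-54): x=115/29 (≈3.9655) theta=-1477/7830 (≈-0.1886)
After 5 (propagate distance d=46 (to screen)): x=-18446/3915 (≈-4.7116) theta=-1477/7830 (≈-0.1886)
Rounded to 4 decimal places: x = -4.7116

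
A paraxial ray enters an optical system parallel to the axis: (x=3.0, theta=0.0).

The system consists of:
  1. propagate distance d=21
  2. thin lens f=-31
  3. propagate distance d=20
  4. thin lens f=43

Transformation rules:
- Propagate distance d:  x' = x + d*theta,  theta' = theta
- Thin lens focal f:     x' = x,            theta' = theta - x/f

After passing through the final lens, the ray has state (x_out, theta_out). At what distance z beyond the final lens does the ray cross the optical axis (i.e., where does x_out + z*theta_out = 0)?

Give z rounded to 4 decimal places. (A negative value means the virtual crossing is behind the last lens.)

Answer: 274.1250

Derivation:
Initial: x=3.0000 theta=0.0000
After 1 (propagate distance d=21): x=3.0000 theta=0.0000
After 2 (thin lens f=-31): x=3.0000 theta=3/31 (≈0.0968)
After 3 (propagate distance d=20): x=153/31 (≈4.9355) theta=3/31 (≈0.0968)
After 4 (thin lens f=43): x=153/31 (≈4.9355) theta=-24/1333 (≈-0.0180)
z_focus = -x_out/theta_out = -(153/31)/(-24/1333) = 274.1250
Rounded to 4 decimal places: z = 274.1250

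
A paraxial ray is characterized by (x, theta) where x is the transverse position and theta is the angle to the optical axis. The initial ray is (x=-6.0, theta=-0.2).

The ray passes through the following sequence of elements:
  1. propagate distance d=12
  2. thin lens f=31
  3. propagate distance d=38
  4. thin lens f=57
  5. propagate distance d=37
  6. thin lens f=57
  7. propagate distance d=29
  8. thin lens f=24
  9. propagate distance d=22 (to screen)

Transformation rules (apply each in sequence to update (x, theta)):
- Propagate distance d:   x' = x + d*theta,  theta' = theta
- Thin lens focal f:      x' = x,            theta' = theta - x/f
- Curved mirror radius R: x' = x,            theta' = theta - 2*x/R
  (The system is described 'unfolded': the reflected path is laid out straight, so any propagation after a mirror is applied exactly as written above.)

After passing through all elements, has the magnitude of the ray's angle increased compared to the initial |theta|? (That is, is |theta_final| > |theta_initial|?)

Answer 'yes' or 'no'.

Answer: no

Derivation:
Initial: x=-6.0000 theta=-0.2000
After 1 (propagate distance d=12): x=-8.4000 theta=-0.2000
After 2 (thin lens f=31): x=-8.4000 theta=11/155 (≈0.0710)
After 3 (propagate distance d=38): x=-884/155 (≈-5.7032) theta=11/155 (≈0.0710)
After 4 (thin lens f=57): x=-884/155 (≈-5.7032) theta=1511/8835 (≈0.1710)
After 5 (propagate distance d=37): x=5519/8835 (≈0.6247) theta=1511/8835 (≈0.1710)
After 6 (thin lens f=57): x=5519/8835 (≈0.6247) theta=80608/503595 (≈0.1601)
After 7 (propagate distance d=29): x=530443/100719 (≈5.2666) theta=80608/503595 (≈0.1601)
After 8 (thin lens f=24): x=530443/100719 (≈5.2666) theta=-717623/12086280 (≈-0.0594)
After 9 (propagate distance d=22 (to screen)): x=23932727/6043140 (≈3.9603) theta=-717623/12086280 (≈-0.0594)
|theta_initial|=0.2000 |theta_final|=717623/12086280 (≈0.0594) -> not increased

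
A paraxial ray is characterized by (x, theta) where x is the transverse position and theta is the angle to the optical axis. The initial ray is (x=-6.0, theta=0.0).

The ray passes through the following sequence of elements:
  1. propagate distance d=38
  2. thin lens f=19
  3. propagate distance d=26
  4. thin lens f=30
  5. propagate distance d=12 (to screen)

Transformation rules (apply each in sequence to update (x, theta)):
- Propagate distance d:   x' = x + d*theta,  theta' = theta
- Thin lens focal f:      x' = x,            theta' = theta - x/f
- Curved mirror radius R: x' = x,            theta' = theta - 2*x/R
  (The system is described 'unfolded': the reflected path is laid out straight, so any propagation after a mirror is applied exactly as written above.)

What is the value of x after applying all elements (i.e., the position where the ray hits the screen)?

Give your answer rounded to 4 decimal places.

Answer: 5.1158

Derivation:
Initial: x=-6.0000 theta=0.0000
After 1 (propagate distance d=38): x=-6.0000 theta=0.0000
After 2 (thin lens f=19): x=-6.0000 theta=6/19 (≈0.3158)
After 3 (propagate distance d=26): x=42/19 (≈2.2105) theta=6/19 (≈0.3158)
After 4 (thin lens f=30): x=42/19 (≈2.2105) theta=23/95 (≈0.2421)
After 5 (propagate distance d=12 (to screen)): x=486/95 (≈5.1158) theta=23/95 (≈0.2421)
Rounded to 4 decimal places: x = 5.1158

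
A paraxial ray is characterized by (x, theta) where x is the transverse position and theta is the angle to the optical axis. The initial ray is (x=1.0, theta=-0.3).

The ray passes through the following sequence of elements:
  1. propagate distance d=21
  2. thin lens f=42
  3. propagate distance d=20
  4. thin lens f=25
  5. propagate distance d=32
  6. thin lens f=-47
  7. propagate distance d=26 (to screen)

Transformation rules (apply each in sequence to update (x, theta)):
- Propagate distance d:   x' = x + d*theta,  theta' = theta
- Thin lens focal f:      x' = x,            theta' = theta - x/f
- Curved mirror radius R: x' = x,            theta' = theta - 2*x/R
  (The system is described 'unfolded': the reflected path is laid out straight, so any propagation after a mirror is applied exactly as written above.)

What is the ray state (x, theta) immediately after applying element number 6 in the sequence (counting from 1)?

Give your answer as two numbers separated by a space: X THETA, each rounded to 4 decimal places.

Answer: -3.1046 0.1112

Derivation:
Initial: x=1.0000 theta=-0.3000
After 1 (propagate distance d=21): x=-5.3000 theta=-0.3000
After 2 (thin lens f=42): x=-5.3000 theta=-73/420 (≈-0.1738)
After 3 (propagate distance d=20): x=-1843/210 (≈-8.7762) theta=-73/420 (≈-0.1738)
After 4 (thin lens f=25): x=-1843/210 (≈-8.7762) theta=1861/10500 (≈0.1772)
After 5 (propagate distance d=32): x=-5433/1750 (≈-3.1046) theta=1861/10500 (≈0.1772)
After 6 (thin lens f=-47): x=-5433/1750 (≈-3.1046) theta=54869/493500 (≈0.1112)
Rounded to 4 decimal places: x = -3.1046, theta = 0.1112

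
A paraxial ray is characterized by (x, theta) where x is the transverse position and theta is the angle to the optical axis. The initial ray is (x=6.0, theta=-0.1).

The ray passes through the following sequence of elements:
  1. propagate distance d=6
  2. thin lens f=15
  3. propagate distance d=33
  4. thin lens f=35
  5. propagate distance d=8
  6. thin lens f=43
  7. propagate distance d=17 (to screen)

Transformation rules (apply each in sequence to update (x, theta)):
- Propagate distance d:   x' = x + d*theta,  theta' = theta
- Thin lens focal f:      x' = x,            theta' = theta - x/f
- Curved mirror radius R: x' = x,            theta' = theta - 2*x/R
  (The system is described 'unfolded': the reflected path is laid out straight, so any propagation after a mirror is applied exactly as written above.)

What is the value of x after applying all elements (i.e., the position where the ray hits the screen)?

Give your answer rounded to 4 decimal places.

Initial: x=6.0000 theta=-0.1000
After 1 (propagate distance d=6): x=5.4000 theta=-0.1000
After 2 (thin lens f=15): x=5.4000 theta=-0.4600
After 3 (propagate distance d=33): x=-9.7800 theta=-0.4600
After 4 (thin lens f=35): x=-9.7800 theta=-158/875 (≈-0.1806)
After 5 (propagate distance d=8): x=-19643/1750 (≈-11.2246) theta=-158/875 (≈-0.1806)
After 6 (thin lens f=43): x=-19643/1750 (≈-11.2246) theta=173/2150 (≈0.0805)
After 7 (propagate distance d=17 (to screen)): x=-370857/37625 (≈-9.8567) theta=173/2150 (≈0.0805)
Rounded to 4 decimal places: x = -9.8567

Answer: -9.8567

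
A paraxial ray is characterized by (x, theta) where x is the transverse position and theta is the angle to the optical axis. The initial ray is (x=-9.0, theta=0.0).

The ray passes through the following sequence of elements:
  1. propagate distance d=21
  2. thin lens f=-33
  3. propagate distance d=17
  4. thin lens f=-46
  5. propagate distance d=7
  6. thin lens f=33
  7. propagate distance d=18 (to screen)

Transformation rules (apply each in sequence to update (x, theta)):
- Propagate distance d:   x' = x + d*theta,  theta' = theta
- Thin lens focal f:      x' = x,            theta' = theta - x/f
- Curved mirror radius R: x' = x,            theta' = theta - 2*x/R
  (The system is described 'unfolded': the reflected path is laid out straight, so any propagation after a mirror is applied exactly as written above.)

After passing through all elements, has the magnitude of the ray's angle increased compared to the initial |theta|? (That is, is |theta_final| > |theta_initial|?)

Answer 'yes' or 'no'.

Answer: yes

Derivation:
Initial: x=-9.0000 theta=0.0000
After 1 (propagate distance d=21): x=-9.0000 theta=0.0000
After 2 (thin lens f=-33): x=-9.0000 theta=-3/11 (≈-0.2727)
After 3 (propagate distance d=17): x=-150/11 (≈-13.6364) theta=-3/11 (≈-0.2727)
After 4 (thin lens f=-46): x=-150/11 (≈-13.6364) theta=-144/253 (≈-0.5692)
After 5 (propagate distance d=7): x=-4458/253 (≈-17.6206) theta=-144/253 (≈-0.5692)
After 6 (thin lens f=33): x=-4458/253 (≈-17.6206) theta=-98/2783 (≈-0.0352)
After 7 (propagate distance d=18 (to screen)): x=-50802/2783 (≈-18.2544) theta=-98/2783 (≈-0.0352)
|theta_initial|=0.0000 |theta_final|=98/2783 (≈0.0352) -> increased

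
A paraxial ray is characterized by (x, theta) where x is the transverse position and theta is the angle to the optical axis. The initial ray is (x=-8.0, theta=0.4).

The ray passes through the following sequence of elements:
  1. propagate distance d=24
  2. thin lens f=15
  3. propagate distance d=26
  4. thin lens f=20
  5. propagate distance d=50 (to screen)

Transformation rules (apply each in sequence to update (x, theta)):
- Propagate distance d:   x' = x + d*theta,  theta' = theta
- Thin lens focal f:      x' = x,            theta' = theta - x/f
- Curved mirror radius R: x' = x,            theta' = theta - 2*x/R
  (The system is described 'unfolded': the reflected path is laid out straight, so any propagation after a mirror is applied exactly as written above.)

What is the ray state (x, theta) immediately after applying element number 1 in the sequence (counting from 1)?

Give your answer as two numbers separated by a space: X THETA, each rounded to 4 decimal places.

Initial: x=-8.0000 theta=0.4000
After 1 (propagate distance d=24): x=1.6000 theta=0.4000
Rounded to 4 decimal places: x = 1.6000, theta = 0.4000

Answer: 1.6000 0.4000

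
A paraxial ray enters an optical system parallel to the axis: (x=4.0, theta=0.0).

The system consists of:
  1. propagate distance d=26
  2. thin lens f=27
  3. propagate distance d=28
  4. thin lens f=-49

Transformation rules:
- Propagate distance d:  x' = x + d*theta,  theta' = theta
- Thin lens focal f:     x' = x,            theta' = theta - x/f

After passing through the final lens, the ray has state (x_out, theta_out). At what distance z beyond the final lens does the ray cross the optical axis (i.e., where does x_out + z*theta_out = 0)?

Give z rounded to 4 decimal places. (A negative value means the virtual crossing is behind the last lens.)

Answer: -0.9800

Derivation:
Initial: x=4.0000 theta=0.0000
After 1 (propagate distance d=26): x=4.0000 theta=0.0000
After 2 (thin lens f=27): x=4.0000 theta=-4/27 (≈-0.1481)
After 3 (propagate distance d=28): x=-4/27 (≈-0.1481) theta=-4/27 (≈-0.1481)
After 4 (thin lens f=-49): x=-4/27 (≈-0.1481) theta=-200/1323 (≈-0.1512)
z_focus = -x_out/theta_out = -(-4/27)/(-200/1323) = -0.9800
Rounded to 4 decimal places: z = -0.9800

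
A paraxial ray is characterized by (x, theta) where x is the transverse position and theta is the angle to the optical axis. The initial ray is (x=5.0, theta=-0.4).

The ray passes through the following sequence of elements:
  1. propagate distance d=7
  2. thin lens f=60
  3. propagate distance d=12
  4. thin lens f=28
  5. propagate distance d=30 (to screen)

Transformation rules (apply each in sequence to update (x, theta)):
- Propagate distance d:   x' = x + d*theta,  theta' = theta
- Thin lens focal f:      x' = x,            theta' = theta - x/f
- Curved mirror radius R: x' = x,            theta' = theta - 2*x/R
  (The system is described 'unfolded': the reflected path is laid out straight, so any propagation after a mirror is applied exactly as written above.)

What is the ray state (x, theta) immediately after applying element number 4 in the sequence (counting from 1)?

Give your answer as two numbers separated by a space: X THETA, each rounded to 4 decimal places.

Answer: -3.0400 -0.3281

Derivation:
Initial: x=5.0000 theta=-0.4000
After 1 (propagate distance d=7): x=2.2000 theta=-0.4000
After 2 (thin lens f=60): x=2.2000 theta=-131/300 (≈-0.4367)
After 3 (propagate distance d=12): x=-3.0400 theta=-131/300 (≈-0.4367)
After 4 (thin lens f=28): x=-3.0400 theta=-689/2100 (≈-0.3281)
Rounded to 4 decimal places: x = -3.0400, theta = -0.3281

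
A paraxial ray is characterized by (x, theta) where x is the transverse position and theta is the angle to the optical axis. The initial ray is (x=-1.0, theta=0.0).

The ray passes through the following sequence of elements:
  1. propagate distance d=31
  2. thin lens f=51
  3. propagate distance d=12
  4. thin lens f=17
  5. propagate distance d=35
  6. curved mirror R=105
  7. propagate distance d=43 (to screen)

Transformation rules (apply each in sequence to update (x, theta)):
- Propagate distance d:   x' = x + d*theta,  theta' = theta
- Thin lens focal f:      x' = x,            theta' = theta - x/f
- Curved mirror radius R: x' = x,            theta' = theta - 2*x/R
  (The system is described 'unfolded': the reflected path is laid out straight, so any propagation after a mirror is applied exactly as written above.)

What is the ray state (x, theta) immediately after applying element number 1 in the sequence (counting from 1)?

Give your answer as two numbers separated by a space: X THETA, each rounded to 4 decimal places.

Initial: x=-1.0000 theta=0.0000
After 1 (propagate distance d=31): x=-1.0000 theta=0.0000
Rounded to 4 decimal places: x = -1.0000, theta = 0.0000

Answer: -1.0000 0.0000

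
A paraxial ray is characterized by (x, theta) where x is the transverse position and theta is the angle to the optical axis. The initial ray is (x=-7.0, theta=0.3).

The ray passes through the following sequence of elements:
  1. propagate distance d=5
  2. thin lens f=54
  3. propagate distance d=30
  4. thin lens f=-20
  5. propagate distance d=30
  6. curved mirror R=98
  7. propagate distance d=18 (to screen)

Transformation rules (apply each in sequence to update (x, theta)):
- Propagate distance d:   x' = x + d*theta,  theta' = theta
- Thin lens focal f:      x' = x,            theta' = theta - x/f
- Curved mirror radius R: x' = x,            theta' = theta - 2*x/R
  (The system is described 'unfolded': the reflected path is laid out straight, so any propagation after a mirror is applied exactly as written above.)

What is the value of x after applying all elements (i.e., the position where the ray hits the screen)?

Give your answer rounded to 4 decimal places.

Initial: x=-7.0000 theta=0.3000
After 1 (propagate distance d=5): x=-5.5000 theta=0.3000
After 2 (thin lens f=54): x=-5.5000 theta=217/540 (≈0.4019)
After 3 (propagate distance d=30): x=59/9 (≈6.5556) theta=217/540 (≈0.4019)
After 4 (thin lens f=-20): x=59/9 (≈6.5556) theta=197/270 (≈0.7296)
After 5 (propagate distance d=30): x=256/9 (≈28.4444) theta=197/270 (≈0.7296)
After 6 (curved mirror R=98): x=256/9 (≈28.4444) theta=1973/13230 (≈0.1491)
After 7 (propagate distance d=18 (to screen)): x=68639/2205 (≈31.1288) theta=1973/13230 (≈0.1491)
Rounded to 4 decimal places: x = 31.1288

Answer: 31.1288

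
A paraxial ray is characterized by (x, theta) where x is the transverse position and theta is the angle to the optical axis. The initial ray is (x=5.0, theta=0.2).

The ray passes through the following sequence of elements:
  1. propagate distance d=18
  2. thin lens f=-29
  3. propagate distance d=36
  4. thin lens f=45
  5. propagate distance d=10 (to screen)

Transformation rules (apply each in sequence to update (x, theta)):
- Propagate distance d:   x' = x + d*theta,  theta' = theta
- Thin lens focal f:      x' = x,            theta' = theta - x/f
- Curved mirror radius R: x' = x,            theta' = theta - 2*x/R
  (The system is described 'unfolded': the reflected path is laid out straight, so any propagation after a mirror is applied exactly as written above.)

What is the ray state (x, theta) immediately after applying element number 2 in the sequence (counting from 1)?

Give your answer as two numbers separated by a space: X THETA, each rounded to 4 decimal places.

Initial: x=5.0000 theta=0.2000
After 1 (propagate distance d=18): x=8.6000 theta=0.2000
After 2 (thin lens f=-29): x=8.6000 theta=72/145 (≈0.4966)
Rounded to 4 decimal places: x = 8.6000, theta = 0.4966

Answer: 8.6000 0.4966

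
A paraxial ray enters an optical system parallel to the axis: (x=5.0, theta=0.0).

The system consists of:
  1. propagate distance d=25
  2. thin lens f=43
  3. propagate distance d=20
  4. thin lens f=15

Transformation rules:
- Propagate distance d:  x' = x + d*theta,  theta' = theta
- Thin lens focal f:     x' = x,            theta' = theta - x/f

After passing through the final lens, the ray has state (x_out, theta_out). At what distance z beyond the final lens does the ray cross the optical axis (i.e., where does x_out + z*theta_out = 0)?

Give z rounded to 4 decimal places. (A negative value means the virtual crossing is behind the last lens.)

Answer: 9.0789

Derivation:
Initial: x=5.0000 theta=0.0000
After 1 (propagate distance d=25): x=5.0000 theta=0.0000
After 2 (thin lens f=43): x=5.0000 theta=-5/43 (≈-0.1163)
After 3 (propagate distance d=20): x=115/43 (≈2.6744) theta=-5/43 (≈-0.1163)
After 4 (thin lens f=15): x=115/43 (≈2.6744) theta=-38/129 (≈-0.2946)
z_focus = -x_out/theta_out = -(115/43)/(-38/129) = 345/38 ≈ 9.0789
Rounded to 4 decimal places: z = 9.0789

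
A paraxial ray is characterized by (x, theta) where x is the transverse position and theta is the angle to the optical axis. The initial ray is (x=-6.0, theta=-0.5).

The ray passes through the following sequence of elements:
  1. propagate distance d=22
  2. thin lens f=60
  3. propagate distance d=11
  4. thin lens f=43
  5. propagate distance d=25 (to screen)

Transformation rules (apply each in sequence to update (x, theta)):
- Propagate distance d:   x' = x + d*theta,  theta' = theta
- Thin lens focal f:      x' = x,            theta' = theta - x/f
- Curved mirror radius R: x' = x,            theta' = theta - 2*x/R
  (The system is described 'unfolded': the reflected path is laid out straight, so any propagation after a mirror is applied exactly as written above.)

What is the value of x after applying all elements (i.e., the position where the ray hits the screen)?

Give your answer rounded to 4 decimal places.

Initial: x=-6.0000 theta=-0.5000
After 1 (propagate distance d=22): x=-17.0000 theta=-0.5000
After 2 (thin lens f=60): x=-17.0000 theta=-13/60 (≈-0.2167)
After 3 (propagate distance d=11): x=-1163/60 (≈-19.3833) theta=-13/60 (≈-0.2167)
After 4 (thin lens f=43): x=-1163/60 (≈-19.3833) theta=151/645 (≈0.2341)
After 5 (propagate distance d=25 (to screen)): x=-34909/2580 (≈-13.5306) theta=151/645 (≈0.2341)
Rounded to 4 decimal places: x = -13.5306

Answer: -13.5306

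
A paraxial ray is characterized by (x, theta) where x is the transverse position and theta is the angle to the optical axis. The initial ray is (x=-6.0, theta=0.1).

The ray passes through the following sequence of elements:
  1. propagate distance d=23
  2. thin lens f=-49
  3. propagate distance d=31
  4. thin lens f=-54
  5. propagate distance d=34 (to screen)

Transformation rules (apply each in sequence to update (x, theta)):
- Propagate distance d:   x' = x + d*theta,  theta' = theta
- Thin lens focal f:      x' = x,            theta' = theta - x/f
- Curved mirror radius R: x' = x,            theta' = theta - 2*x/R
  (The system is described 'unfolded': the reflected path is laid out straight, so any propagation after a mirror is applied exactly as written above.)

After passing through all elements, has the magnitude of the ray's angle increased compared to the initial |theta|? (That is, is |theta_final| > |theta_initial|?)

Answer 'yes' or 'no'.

Initial: x=-6.0000 theta=0.1000
After 1 (propagate distance d=23): x=-3.7000 theta=0.1000
After 2 (thin lens f=-49): x=-3.7000 theta=6/245 (≈0.0245)
After 3 (propagate distance d=31): x=-1441/490 (≈-2.9408) theta=6/245 (≈0.0245)
After 4 (thin lens f=-54): x=-1441/490 (≈-2.9408) theta=-793/26460 (≈-0.0300)
After 5 (propagate distance d=34 (to screen)): x=-3742/945 (≈-3.9598) theta=-793/26460 (≈-0.0300)
|theta_initial|=0.1000 |theta_final|=793/26460 (≈0.0300) -> not increased

Answer: no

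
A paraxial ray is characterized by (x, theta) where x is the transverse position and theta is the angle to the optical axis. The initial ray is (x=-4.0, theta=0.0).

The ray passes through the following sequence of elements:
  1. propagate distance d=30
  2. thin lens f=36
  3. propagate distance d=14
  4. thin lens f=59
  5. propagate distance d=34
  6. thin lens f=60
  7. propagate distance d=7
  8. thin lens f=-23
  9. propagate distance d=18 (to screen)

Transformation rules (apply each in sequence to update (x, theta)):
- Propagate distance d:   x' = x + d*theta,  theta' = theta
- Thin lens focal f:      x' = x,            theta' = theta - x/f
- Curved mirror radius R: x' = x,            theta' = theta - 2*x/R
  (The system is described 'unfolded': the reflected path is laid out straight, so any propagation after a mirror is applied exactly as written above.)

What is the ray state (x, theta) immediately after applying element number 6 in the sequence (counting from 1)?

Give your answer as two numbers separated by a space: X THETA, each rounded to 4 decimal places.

Answer: 2.7420 0.1068

Derivation:
Initial: x=-4.0000 theta=0.0000
After 1 (propagate distance d=30): x=-4.0000 theta=0.0000
After 2 (thin lens f=36): x=-4.0000 theta=1/9 (≈0.1111)
After 3 (propagate distance d=14): x=-22/9 (≈-2.4444) theta=1/9 (≈0.1111)
After 4 (thin lens f=59): x=-22/9 (≈-2.4444) theta=9/59 (≈0.1525)
After 5 (propagate distance d=34): x=1456/531 (≈2.7420) theta=9/59 (≈0.1525)
After 6 (thin lens f=60): x=1456/531 (≈2.7420) theta=851/7965 (≈0.1068)
Rounded to 4 decimal places: x = 2.7420, theta = 0.1068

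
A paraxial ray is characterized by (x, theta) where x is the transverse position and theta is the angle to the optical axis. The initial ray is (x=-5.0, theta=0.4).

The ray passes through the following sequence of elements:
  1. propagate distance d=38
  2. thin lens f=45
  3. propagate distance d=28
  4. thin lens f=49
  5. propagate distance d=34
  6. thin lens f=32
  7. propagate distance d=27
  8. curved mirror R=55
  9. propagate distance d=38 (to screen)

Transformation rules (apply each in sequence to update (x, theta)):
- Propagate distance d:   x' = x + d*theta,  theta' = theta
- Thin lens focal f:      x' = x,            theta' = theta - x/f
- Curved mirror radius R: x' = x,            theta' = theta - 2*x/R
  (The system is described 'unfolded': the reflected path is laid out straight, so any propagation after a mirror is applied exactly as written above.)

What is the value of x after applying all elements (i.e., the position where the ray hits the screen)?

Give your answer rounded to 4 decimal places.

Answer: -16.8042

Derivation:
Initial: x=-5.0000 theta=0.4000
After 1 (propagate distance d=38): x=10.2000 theta=0.4000
After 2 (thin lens f=45): x=10.2000 theta=13/75 (≈0.1733)
After 3 (propagate distance d=28): x=1129/75 (≈15.0533) theta=13/75 (≈0.1733)
After 4 (thin lens f=49): x=1129/75 (≈15.0533) theta=-164/1225 (≈-0.1339)
After 5 (propagate distance d=34): x=38593/3675 (≈10.5015) theta=-164/1225 (≈-0.1339)
After 6 (thin lens f=32): x=38593/3675 (≈10.5015) theta=-54337/117600 (≈-0.4620)
After 7 (propagate distance d=27): x=-232123/117600 (≈-1.9738) theta=-54337/117600 (≈-0.4620)
After 8 (curved mirror R=55): x=-232123/117600 (≈-1.9738) theta=-2524289/6468000 (≈-0.3903)
After 9 (propagate distance d=38 (to screen)): x=-108689747/6468000 (≈-16.8042) theta=-2524289/6468000 (≈-0.3903)
Rounded to 4 decimal places: x = -16.8042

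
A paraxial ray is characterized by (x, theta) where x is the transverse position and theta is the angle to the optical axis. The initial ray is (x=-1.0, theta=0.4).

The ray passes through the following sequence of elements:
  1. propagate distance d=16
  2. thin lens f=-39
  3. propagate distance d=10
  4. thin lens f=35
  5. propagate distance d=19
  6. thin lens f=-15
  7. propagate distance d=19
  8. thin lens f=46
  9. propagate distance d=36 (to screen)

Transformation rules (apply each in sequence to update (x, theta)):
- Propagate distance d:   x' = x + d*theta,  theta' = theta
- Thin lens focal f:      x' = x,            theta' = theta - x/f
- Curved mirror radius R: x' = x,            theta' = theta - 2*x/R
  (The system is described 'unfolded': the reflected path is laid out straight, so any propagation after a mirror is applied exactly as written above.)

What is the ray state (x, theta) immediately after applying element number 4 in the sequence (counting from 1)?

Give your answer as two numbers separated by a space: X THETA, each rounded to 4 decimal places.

Initial: x=-1.0000 theta=0.4000
After 1 (propagate distance d=16): x=5.4000 theta=0.4000
After 2 (thin lens f=-39): x=5.4000 theta=7/13 (≈0.5385)
After 3 (propagate distance d=10): x=701/65 (≈10.7846) theta=7/13 (≈0.5385)
After 4 (thin lens f=35): x=701/65 (≈10.7846) theta=524/2275 (≈0.2303)
Rounded to 4 decimal places: x = 10.7846, theta = 0.2303

Answer: 10.7846 0.2303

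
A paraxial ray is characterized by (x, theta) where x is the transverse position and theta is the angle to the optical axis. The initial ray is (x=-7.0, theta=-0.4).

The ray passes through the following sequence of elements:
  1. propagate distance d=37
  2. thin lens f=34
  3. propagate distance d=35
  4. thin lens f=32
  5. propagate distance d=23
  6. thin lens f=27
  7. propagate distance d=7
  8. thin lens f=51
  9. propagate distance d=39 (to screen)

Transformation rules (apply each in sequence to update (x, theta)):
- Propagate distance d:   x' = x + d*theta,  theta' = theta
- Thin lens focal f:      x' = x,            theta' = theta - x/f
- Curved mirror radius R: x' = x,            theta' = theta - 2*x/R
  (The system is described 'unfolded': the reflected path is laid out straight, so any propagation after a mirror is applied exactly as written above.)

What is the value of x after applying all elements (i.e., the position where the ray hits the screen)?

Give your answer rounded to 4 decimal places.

Answer: 24.4983

Derivation:
Initial: x=-7.0000 theta=-0.4000
After 1 (propagate distance d=37): x=-21.8000 theta=-0.4000
After 2 (thin lens f=34): x=-21.8000 theta=41/170 (≈0.2412)
After 3 (propagate distance d=35): x=-2271/170 (≈-13.3588) theta=41/170 (≈0.2412)
After 4 (thin lens f=32): x=-2271/170 (≈-13.3588) theta=3583/5440 (≈0.6586)
After 5 (propagate distance d=23): x=9737/5440 (≈1.7899) theta=3583/5440 (≈0.6586)
After 6 (thin lens f=27): x=9737/5440 (≈1.7899) theta=21751/36720 (≈0.5923)
After 7 (propagate distance d=7): x=871927/146880 (≈5.9363) theta=21751/36720 (≈0.5923)
After 8 (thin lens f=51): x=871927/146880 (≈5.9363) theta=3565277/7490880 (≈0.4759)
After 9 (propagate distance d=39 (to screen)): x=382321/15606 (≈24.4983) theta=3565277/7490880 (≈0.4759)
Rounded to 4 decimal places: x = 24.4983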